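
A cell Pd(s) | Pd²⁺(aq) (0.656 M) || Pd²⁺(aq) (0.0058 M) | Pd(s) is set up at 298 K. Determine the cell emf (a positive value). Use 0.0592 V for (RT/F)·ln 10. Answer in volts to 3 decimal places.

For a concentration cell E°cell = 0, since both electrodes use the same couple.
The compartment with the higher Pd²⁺(aq) concentration (0.656 M) acts as the cathode; ions are reduced there and produced at the dilute (0.0058 M) anode.
With n = 2, Ecell = −(0.0592/2)·log([dilute]/[conc]) = −(0.0592/2)·log(0.0058/0.656) = +0.061 V.

0.061 V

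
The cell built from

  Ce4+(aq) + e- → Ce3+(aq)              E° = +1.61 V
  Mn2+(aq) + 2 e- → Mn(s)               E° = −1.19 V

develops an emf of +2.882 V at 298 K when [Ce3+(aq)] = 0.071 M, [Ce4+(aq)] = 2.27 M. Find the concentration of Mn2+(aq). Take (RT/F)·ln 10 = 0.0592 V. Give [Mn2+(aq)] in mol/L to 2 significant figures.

1.7 M

The Ce⁴⁺/Ce³⁺ couple has the larger reduction potential, so it is the cathode: E°cell = +1.61 − (−1.19) = +2.80 V and n = 2.
Rearranging E = E° − (0.0592/n)·log Q gives log Q = 2(+2.80 − (+2.882))/0.0592 = −2.770.
For 2 Ce4+(aq) + Mn(s) → 2 Ce3+(aq) + Mn2+(aq), the reaction quotient is Q = ([Ce3+(aq)]^2·[Mn2+(aq)]) / [Ce4+(aq)]^2.
Isolating [Mn2+(aq)] in Q = 10^{−2.770} yields log [Mn2+(aq)] = 0.240, i.e. 1.7 M.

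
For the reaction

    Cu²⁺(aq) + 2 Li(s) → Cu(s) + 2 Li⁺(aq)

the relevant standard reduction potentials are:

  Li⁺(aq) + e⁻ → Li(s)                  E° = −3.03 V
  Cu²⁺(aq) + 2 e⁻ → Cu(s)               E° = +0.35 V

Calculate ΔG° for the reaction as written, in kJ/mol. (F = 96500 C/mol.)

In the reaction as written Cu²⁺(aq) is reduced, so the Cu²⁺/Cu couple is the cathode and Li⁺/Li is the anode.
E°cell = +0.35 − (−3.03) = +3.38 V; balancing electrons gives n = 2.
ΔG° = −nFE°cell = −(2)(96500)(+3.38) J/mol = −652 kJ/mol.

−652 kJ/mol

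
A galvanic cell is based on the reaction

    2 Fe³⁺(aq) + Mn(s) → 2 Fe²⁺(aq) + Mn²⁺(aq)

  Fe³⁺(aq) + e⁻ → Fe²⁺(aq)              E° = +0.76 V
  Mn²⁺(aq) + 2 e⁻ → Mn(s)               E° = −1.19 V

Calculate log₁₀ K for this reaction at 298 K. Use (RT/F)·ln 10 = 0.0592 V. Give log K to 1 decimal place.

log K = 65.9

The Fe³⁺/Fe²⁺ couple is reduced (cathode); E°cell = +0.76 − (−1.19) = +1.95 V with n = 2.
At equilibrium E = 0, so log K = nE°cell / 0.0592 = (2)(+1.95) / 0.0592 = 65.9.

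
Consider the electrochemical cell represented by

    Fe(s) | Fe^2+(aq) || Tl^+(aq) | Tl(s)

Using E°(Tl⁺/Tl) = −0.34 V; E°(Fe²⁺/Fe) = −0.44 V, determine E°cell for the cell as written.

By convention the left-hand electrode in cell notation is the anode (oxidation) and the right-hand electrode is the cathode (reduction).
E°cell = E°(right) − E°(left) = −0.34 − (−0.44) = +0.10 V.

+0.10 V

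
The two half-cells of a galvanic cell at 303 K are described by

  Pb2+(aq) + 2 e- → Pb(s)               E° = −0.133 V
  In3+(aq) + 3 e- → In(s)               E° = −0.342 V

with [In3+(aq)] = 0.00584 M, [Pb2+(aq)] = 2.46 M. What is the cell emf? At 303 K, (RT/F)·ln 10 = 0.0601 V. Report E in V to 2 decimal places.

+0.27 V

The Pb²⁺/Pb couple has the more positive E°, so it is the cathode; In³⁺/In is the anode.
E°cell = −0.133 − (−0.342) = +0.209 V, with n = 6 electrons transferred.
The balanced reaction is 3 Pb2+(aq) + 2 In(s) → 3 Pb(s) + 2 In3+(aq), so Q = [In3+(aq)]^2 / [Pb2+(aq)]^3 = 2.29×10^−6 and log Q = −5.640.
By the Nernst equation, E = +0.209 − (0.0601/6)·(−5.640) = +0.27 V.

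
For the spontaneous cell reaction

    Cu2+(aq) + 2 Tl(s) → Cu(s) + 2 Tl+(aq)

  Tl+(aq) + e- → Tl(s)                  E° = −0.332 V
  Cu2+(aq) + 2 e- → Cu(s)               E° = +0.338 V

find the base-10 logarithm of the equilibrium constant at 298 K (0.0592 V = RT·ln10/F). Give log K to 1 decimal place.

The Cu²⁺/Cu couple is reduced (cathode); E°cell = +0.338 − (−0.332) = +0.670 V with n = 2.
At equilibrium E = 0, so log K = nE°cell / 0.0592 = (2)(+0.670) / 0.0592 = 22.6.

log K = 22.6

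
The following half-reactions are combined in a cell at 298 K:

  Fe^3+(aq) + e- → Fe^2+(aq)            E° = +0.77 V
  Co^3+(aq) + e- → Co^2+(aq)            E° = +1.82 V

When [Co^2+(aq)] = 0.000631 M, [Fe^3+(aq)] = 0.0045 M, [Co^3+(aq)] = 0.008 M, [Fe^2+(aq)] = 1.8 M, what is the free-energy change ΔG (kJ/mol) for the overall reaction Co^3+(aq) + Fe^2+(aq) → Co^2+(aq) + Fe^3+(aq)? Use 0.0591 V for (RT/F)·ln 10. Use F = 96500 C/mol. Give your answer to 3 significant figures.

−122 kJ/mol

E°cell = +1.82 − (+0.77) = +1.05 V; the balanced reaction transfers n = 1 electron.
Here Q = ([Co^2+(aq)]·[Fe^3+(aq)]) / ([Co^3+(aq)]·[Fe^2+(aq)]) = 0.000197 (log Q = −3.705), giving E = +1.05 − (0.0591/1)·(−3.705) = +1.2690 V.
ΔG = −nFE = −(1)(96500)(+1.2690) J/mol = −122 kJ/mol.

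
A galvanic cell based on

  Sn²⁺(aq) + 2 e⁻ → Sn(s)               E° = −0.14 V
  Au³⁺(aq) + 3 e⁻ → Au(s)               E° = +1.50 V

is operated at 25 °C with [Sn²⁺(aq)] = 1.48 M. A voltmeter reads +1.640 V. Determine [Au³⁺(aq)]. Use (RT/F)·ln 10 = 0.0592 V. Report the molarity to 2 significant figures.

1.8 M

With Au³⁺/Au at the cathode and Sn²⁺/Sn at the anode, E°cell = +1.50 − (−0.14) = +1.64 V (n = 6).
Since E = E° − (0.0592/n)·log Q, log Q = n(E° − E)/0.0592 = 0.000.
Balancing electrons gives 2 Au³⁺(aq) + 3 Sn(s) → 2 Au(s) + 3 Sn²⁺(aq); thus Q = [Sn²⁺(aq)]^3 / [Au³⁺(aq)]^2.
Isolating [Au³⁺(aq)] in Q = 10^{0.000} yields log [Au³⁺(aq)] = 0.255, i.e. 1.8 M.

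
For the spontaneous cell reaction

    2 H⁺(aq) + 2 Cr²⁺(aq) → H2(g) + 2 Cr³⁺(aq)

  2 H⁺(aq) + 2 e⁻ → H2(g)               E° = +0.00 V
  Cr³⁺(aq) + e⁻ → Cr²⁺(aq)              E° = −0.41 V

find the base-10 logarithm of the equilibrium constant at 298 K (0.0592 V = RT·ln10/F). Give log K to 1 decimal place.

The 2H⁺/H₂ couple is reduced (cathode); E°cell = +0.00 − (−0.41) = +0.41 V with n = 2.
At equilibrium E = 0, so log K = nE°cell / 0.0592 = (2)(+0.41) / 0.0592 = 13.9.

log K = 13.9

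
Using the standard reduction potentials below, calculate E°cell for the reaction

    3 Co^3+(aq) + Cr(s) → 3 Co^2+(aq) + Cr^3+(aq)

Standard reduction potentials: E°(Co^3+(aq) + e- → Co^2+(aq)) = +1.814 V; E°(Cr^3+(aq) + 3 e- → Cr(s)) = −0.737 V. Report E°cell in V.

Co^3+(aq) gains electrons, so the Co³⁺/Co²⁺ couple is the cathode; the Cr³⁺/Cr couple is the anode.
E°cell = E°(cathode) − E°(anode) = +1.814 − (−0.737) = +2.551 V.

+2.551 V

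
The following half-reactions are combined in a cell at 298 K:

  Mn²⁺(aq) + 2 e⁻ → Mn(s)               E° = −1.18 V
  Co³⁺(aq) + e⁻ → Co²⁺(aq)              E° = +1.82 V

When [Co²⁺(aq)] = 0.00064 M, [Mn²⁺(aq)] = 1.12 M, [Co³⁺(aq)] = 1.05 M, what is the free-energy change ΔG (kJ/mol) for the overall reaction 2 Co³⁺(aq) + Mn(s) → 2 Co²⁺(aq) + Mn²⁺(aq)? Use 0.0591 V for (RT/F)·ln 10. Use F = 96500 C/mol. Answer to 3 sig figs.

With Co³⁺/Co²⁺ reduced at the cathode, E°cell = +1.82 − (−1.18) = +3.00 V and n = 2.
The reaction quotient is ([Co²⁺(aq)]^2·[Mn²⁺(aq)]) / [Co³⁺(aq)]^2 = 4.16×10^−7; by Nernst, E = +3.00 − (0.0591/2)(−6.381) = +3.1886 V.
Finally ΔG = −nFE = −(2)(96500 C/mol)(+3.1886 V) = −615 kJ/mol.

−615 kJ/mol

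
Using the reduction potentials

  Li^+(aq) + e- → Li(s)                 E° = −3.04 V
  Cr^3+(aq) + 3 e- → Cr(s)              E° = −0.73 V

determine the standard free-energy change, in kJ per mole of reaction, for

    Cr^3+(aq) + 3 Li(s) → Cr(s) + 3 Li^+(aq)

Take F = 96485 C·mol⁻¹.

−669 kJ/mol

In the reaction as written Cr^3+(aq) is reduced, so the Cr³⁺/Cr couple is the cathode and Li⁺/Li is the anode.
E°cell = −0.73 − (−3.04) = +2.31 V; balancing electrons gives n = 3.
ΔG° = −nFE°cell = −(3)(96485)(+2.31) J/mol = −669 kJ/mol.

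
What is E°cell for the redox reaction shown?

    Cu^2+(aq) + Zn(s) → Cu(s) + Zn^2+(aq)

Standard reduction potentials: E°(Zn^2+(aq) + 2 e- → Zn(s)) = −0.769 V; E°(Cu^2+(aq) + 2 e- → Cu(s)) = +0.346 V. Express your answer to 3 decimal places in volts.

+1.115 V

Cu^2+(aq) gains electrons, so the Cu²⁺/Cu couple is the cathode; the Zn²⁺/Zn couple is the anode.
E°cell = E°(cathode) − E°(anode) = +0.346 − (−0.769) = +1.115 V.
The positive value indicates the reaction is spontaneous as written.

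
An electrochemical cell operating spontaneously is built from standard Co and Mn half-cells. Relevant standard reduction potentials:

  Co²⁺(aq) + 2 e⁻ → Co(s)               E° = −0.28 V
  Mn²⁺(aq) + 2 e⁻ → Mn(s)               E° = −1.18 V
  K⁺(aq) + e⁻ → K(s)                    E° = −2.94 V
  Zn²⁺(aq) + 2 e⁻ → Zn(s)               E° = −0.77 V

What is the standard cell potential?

+0.90 V

Of the two couples in this cell, the one with the more positive reduction potential is reduced at the cathode: here that is Co²⁺/Co (−0.28 V); Mn²⁺/Mn (−1.18 V) is the anode.
E°cell = E°(cathode) − E°(anode) = −0.28 − (−1.18) = +0.90 V.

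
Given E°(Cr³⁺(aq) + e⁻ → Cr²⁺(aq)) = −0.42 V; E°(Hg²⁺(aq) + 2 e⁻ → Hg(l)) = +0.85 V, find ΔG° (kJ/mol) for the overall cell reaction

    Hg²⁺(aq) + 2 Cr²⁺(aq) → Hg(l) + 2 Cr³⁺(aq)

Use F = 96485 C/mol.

In the reaction as written Hg²⁺(aq) is reduced, so the Hg²⁺/Hg couple is the cathode and Cr³⁺/Cr²⁺ is the anode.
E°cell = +0.85 − (−0.42) = +1.27 V; balancing electrons gives n = 2.
ΔG° = −nFE°cell = −(2)(96485)(+1.27) J/mol = −245 kJ/mol.

−245 kJ/mol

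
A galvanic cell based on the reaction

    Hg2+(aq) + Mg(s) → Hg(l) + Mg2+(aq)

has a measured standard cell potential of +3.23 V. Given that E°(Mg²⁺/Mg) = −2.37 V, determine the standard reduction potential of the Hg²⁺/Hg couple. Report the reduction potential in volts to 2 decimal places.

In the reaction as written the Hg²⁺/Hg couple is reduced (cathode) and Mg²⁺/Mg is oxidized (anode), so E°cell = E°(Hg²⁺/Hg) − E°(Mg²⁺/Mg).
E°(Hg²⁺/Hg) = E°cell + E°(anode) = +3.23 + (−2.37) = +0.86 V.

+0.86 V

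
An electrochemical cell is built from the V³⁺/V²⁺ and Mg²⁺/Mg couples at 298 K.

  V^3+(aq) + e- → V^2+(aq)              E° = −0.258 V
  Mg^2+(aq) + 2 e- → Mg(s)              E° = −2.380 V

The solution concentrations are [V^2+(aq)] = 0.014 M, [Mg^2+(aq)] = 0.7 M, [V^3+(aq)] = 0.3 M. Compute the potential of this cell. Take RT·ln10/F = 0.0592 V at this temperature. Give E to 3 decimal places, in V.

Since E°(V³⁺/V²⁺) > E°(Mg²⁺/Mg), V³⁺/V²⁺ serves as the cathode.
The standard potential is −0.258 − (−2.380) = +2.122 V and the balanced reaction transfers n = 2 electrons.
The balanced reaction is 2 V^3+(aq) + Mg(s) → 2 V^2+(aq) + Mg^2+(aq), so Q = ([V^2+(aq)]^2·[Mg^2+(aq)]) / [V^3+(aq)]^2 = 0.00152 and log Q = −2.817.
Applying E = E° − (RT ln10/nF)·log Q gives +2.122 − (0.0592/2)(−2.817) = +2.205 V.

+2.205 V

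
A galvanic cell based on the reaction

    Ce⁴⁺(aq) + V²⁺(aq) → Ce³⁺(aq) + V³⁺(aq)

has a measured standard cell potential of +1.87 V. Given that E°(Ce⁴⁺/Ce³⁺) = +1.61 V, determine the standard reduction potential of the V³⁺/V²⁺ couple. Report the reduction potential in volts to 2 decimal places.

−0.26 V

In the reaction as written the Ce⁴⁺/Ce³⁺ couple is reduced (cathode) and V³⁺/V²⁺ is oxidized (anode), so E°cell = E°(Ce⁴⁺/Ce³⁺) − E°(V³⁺/V²⁺).
E°(V³⁺/V²⁺) = E°(cathode) − E°cell = +1.61 − (+1.87) = −0.26 V.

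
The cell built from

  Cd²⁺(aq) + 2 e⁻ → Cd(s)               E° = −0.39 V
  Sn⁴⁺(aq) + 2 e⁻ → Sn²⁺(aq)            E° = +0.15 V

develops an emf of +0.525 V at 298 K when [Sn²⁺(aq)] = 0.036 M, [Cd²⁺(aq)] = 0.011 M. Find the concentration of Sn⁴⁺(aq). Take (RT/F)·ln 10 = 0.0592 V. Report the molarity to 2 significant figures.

Sn⁴⁺/Sn²⁺ is the cathode (higher E°); E°cell = +0.15 − (−0.39) = +0.54 V with n = 2.
Rearranging E = E° − (0.0592/n)·log Q gives log Q = 2(+0.54 − (+0.525))/0.0592 = 0.507.
Balancing electrons gives Sn⁴⁺(aq) + Cd(s) → Sn²⁺(aq) + Cd²⁺(aq); thus Q = ([Sn²⁺(aq)]·[Cd²⁺(aq)]) / [Sn⁴⁺(aq)].
Solving for the unknown gives log [Sn⁴⁺(aq)] = −3.909, so [Sn⁴⁺(aq)] ≈ 0.00012 M.

0.00012 M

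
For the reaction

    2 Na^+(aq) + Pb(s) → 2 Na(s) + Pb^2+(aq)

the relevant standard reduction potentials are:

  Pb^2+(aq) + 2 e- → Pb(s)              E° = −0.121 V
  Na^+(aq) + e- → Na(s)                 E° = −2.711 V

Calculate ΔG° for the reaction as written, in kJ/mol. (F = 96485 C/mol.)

In the reaction as written Na^+(aq) is reduced, so the Na⁺/Na couple is the cathode and Pb²⁺/Pb is the anode.
E°cell = −2.711 − (−0.121) = −2.590 V; balancing electrons gives n = 2.
ΔG° = −nFE°cell = −(2)(96485)(−2.590) J/mol = +500 kJ/mol.

+500 kJ/mol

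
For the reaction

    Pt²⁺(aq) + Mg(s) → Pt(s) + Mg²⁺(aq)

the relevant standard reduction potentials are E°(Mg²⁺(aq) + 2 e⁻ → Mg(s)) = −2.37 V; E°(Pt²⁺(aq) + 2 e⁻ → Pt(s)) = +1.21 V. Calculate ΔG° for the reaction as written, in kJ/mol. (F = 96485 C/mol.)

−691 kJ/mol

In the reaction as written Pt²⁺(aq) is reduced, so the Pt²⁺/Pt couple is the cathode and Mg²⁺/Mg is the anode.
E°cell = +1.21 − (−2.37) = +3.58 V; balancing electrons gives n = 2.
ΔG° = −nFE°cell = −(2)(96485)(+3.58) J/mol = −691 kJ/mol.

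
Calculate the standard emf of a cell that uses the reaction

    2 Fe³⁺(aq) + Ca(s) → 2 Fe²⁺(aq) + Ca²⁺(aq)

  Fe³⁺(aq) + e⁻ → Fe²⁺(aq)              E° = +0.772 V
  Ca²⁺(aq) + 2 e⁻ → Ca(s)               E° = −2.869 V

Fe³⁺(aq) gains electrons, so the Fe³⁺/Fe²⁺ couple is the cathode; the Ca²⁺/Ca couple is the anode.
E°cell = E°(cathode) − E°(anode) = +0.772 − (−2.869) = +3.641 V.
The positive value indicates the reaction is spontaneous as written.

+3.641 V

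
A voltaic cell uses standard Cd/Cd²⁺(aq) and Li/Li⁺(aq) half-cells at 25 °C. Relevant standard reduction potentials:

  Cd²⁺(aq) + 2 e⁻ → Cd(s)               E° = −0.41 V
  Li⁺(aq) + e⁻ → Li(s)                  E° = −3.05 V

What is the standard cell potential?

Of the two couples in this cell, the one with the more positive reduction potential is reduced at the cathode: here that is Cd²⁺/Cd (−0.41 V); Li⁺/Li (−3.05 V) is the anode.
E°cell = E°(cathode) − E°(anode) = −0.41 − (−3.05) = +2.64 V.

+2.64 V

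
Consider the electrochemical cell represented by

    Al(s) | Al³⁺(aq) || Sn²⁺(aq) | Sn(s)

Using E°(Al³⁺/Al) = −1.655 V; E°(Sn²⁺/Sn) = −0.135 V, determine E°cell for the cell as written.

+1.520 V

By convention the left-hand electrode in cell notation is the anode (oxidation) and the right-hand electrode is the cathode (reduction).
E°cell = E°(right) − E°(left) = −0.135 − (−1.655) = +1.520 V.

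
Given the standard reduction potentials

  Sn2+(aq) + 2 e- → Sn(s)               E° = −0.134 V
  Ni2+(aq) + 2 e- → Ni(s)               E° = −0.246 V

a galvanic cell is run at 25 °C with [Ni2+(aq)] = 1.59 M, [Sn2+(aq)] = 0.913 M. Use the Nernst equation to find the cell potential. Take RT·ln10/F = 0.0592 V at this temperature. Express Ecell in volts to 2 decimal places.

Since E°(Sn²⁺/Sn) > E°(Ni²⁺/Ni), Sn²⁺/Sn serves as the cathode.
E°cell = E°cat − E°an = −0.134 − (−0.246) = +0.112 V; n = 2.
For the overall reaction Sn2+(aq) + Ni(s) → Sn(s) + Ni2+(aq), Q = [Ni2+(aq)] / [Sn2+(aq)] = 1.74, giving log Q = 0.241.
E = E° − (0.0592/n)·log Q = +0.112 − (0.0592/2)(0.241) = +0.10 V.

+0.10 V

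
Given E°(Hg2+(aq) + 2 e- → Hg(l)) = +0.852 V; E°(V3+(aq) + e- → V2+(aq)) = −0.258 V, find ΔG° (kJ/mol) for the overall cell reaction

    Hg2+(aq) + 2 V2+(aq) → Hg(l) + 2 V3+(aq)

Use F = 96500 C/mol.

−214 kJ/mol

In the reaction as written Hg2+(aq) is reduced, so the Hg²⁺/Hg couple is the cathode and V³⁺/V²⁺ is the anode.
E°cell = +0.852 − (−0.258) = +1.110 V; balancing electrons gives n = 2.
ΔG° = −nFE°cell = −(2)(96500)(+1.110) J/mol = −214 kJ/mol.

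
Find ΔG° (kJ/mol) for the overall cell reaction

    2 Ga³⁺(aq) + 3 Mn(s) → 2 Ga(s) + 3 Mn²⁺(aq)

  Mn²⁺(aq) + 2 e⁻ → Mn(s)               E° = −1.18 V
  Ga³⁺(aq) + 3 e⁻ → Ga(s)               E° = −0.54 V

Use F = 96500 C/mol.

−371 kJ/mol

In the reaction as written Ga³⁺(aq) is reduced, so the Ga³⁺/Ga couple is the cathode and Mn²⁺/Mn is the anode.
E°cell = −0.54 − (−1.18) = +0.64 V; balancing electrons gives n = 6.
ΔG° = −nFE°cell = −(6)(96500)(+0.64) J/mol = −371 kJ/mol.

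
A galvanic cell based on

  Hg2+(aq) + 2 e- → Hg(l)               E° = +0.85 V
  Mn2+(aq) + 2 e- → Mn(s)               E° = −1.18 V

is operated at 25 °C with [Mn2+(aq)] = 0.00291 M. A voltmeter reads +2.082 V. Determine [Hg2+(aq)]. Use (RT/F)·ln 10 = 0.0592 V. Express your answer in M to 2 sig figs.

0.17 M

Hg²⁺/Hg is the cathode (higher E°); E°cell = +0.85 − (−1.18) = +2.03 V with n = 2.
Rearranging E = E° − (0.0592/n)·log Q gives log Q = 2(+2.03 − (+2.082))/0.0592 = −1.757.
For Hg2+(aq) + Mn(s) → Hg(l) + Mn2+(aq), the reaction quotient is Q = [Mn2+(aq)] / [Hg2+(aq)].
Substituting the known concentrations and solving, log [Hg2+(aq)] = −0.779 and [Hg2+(aq)] = 0.17 M.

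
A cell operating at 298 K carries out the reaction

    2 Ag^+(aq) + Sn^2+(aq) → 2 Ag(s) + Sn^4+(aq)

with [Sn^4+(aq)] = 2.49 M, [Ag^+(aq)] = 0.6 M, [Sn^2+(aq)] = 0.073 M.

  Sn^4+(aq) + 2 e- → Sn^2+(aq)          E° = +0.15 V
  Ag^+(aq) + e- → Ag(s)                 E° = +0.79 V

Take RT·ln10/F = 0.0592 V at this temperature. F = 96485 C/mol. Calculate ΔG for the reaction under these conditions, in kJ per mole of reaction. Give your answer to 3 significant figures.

−112 kJ/mol

The standard cell potential is +0.79 − (+0.15) = +0.64 V, with n = 2 electrons in the balanced equation.
Q = [Sn^4+(aq)] / ([Ag^+(aq)]^2·[Sn^2+(aq)]) = 94.7, so log Q = 1.977 and E = +0.64 − (0.0592/2)(1.977) = +0.5815 V.
Then ΔG = −nFE = −2 × 96485 × +0.5815 J/mol = −112 kJ/mol.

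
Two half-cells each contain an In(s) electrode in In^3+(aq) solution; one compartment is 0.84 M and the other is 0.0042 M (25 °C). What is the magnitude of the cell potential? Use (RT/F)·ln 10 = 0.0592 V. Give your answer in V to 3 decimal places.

0.045 V

For a concentration cell E°cell = 0, since both electrodes use the same couple.
The compartment with the higher In^3+(aq) concentration (0.84 M) acts as the cathode; ions are reduced there and produced at the dilute (0.0042 M) anode.
With n = 3, Ecell = −(0.0592/3)·log([dilute]/[conc]) = −(0.0592/3)·log(0.0042/0.84) = +0.045 V.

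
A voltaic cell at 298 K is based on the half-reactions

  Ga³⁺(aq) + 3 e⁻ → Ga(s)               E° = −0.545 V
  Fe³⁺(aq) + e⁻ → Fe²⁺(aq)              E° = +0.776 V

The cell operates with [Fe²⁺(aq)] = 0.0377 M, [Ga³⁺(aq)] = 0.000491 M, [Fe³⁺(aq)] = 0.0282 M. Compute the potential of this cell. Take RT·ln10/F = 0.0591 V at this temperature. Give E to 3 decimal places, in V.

The Fe³⁺/Fe²⁺ couple has the more positive E°, so it is the cathode; Ga³⁺/Ga is the anode.
The standard potential is +0.776 − (−0.545) = +1.321 V and the balanced reaction transfers n = 3 electrons.
For the overall reaction 3 Fe³⁺(aq) + Ga(s) → 3 Fe²⁺(aq) + Ga³⁺(aq), Q = ([Fe²⁺(aq)]^3·[Ga³⁺(aq)]) / [Fe³⁺(aq)]^3 = 0.00117, giving log Q = −2.931.
By the Nernst equation, E = +1.321 − (0.0591/3)·(−2.931) = +1.379 V.

+1.379 V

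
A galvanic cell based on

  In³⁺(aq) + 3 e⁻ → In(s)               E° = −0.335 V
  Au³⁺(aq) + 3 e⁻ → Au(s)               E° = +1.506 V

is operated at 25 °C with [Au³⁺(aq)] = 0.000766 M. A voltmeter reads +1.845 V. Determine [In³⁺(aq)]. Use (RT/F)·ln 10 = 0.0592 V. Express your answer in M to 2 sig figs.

0.00048 M

Au³⁺/Au is the cathode (higher E°); E°cell = +1.506 − (−0.335) = +1.841 V with n = 3.
Rearranging E = E° − (0.0592/n)·log Q gives log Q = 3(+1.841 − (+1.845))/0.0592 = −0.203.
For Au³⁺(aq) + In(s) → Au(s) + In³⁺(aq), the reaction quotient is Q = [In³⁺(aq)] / [Au³⁺(aq)].
Substituting the known concentrations and solving, log [In³⁺(aq)] = −3.319 and [In³⁺(aq)] = 0.00048 M.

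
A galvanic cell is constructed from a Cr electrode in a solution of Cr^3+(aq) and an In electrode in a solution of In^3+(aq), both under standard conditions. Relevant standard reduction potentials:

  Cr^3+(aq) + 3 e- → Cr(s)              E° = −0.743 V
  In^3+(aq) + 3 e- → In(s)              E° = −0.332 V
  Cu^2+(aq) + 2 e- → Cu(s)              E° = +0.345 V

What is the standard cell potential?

Of the two couples in this cell, the one with the more positive reduction potential is reduced at the cathode: here that is In³⁺/In (−0.332 V); Cr³⁺/Cr (−0.743 V) is the anode.
E°cell = E°(cathode) − E°(anode) = −0.332 − (−0.743) = +0.411 V.

+0.411 V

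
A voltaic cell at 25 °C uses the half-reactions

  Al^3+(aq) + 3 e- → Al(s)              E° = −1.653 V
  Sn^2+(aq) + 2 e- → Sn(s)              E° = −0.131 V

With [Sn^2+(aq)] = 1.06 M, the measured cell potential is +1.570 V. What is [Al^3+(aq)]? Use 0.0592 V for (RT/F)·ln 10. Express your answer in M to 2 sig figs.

0.0040 M

With Sn²⁺/Sn at the cathode and Al³⁺/Al at the anode, E°cell = −0.131 − (−1.653) = +1.522 V (n = 6).
Rearranging E = E° − (0.0592/n)·log Q gives log Q = 6(+1.522 − (+1.570))/0.0592 = −4.865.
The balanced reaction is 3 Sn^2+(aq) + 2 Al(s) → 3 Sn(s) + 2 Al^3+(aq), so Q = [Al^3+(aq)]^2 / [Sn^2+(aq)]^3.
Solving for the unknown gives log [Al^3+(aq)] = −2.395, so [Al^3+(aq)] ≈ 0.0040 M.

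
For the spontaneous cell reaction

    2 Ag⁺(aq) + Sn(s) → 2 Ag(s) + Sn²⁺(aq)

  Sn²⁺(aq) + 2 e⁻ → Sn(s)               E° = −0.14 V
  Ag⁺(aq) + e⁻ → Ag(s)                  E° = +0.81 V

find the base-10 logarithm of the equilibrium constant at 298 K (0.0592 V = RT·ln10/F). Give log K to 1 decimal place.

log K = 32.1

The Ag⁺/Ag couple is reduced (cathode); E°cell = +0.81 − (−0.14) = +0.95 V with n = 2.
At equilibrium E = 0, so log K = nE°cell / 0.0592 = (2)(+0.95) / 0.0592 = 32.1.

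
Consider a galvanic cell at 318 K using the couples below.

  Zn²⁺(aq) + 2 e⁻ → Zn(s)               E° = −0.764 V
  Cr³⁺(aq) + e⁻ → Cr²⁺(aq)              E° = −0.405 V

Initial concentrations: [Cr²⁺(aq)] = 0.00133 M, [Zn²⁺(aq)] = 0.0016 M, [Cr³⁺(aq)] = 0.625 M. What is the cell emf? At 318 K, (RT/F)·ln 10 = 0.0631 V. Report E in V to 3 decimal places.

Since E°(Cr³⁺/Cr²⁺) > E°(Zn²⁺/Zn), Cr³⁺/Cr²⁺ serves as the cathode.
The standard potential is −0.405 − (−0.764) = +0.359 V and the balanced reaction transfers n = 2 electrons.
Balancing gives 2 Cr³⁺(aq) + Zn(s) → 2 Cr²⁺(aq) + Zn²⁺(aq); hence Q = ([Cr²⁺(aq)]^2·[Zn²⁺(aq)]) / [Cr³⁺(aq)]^2 = 7.25×10^−9 (log Q = −8.140).
E = E° − (0.0631/n)·log Q = +0.359 − (0.0631/2)(−8.140) = +0.616 V.

+0.616 V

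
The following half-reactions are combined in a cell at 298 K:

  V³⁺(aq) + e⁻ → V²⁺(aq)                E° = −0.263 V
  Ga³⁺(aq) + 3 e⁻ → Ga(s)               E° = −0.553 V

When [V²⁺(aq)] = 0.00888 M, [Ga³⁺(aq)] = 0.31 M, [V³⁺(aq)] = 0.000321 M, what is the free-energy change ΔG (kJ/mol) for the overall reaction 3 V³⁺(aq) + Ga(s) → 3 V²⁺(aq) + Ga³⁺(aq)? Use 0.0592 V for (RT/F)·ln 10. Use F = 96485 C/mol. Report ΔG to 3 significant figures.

With V³⁺/V²⁺ reduced at the cathode, E°cell = −0.263 − (−0.553) = +0.290 V and n = 3.
The reaction quotient is ([V²⁺(aq)]^3·[Ga³⁺(aq)]) / [V³⁺(aq)]^3 = 6.56×10^3; by Nernst, E = +0.290 − (0.0592/3)(3.817) = +0.2147 V.
Finally ΔG = −nFE = −(3)(96485 C/mol)(+0.2147 V) = −62.1 kJ/mol.

−62.1 kJ/mol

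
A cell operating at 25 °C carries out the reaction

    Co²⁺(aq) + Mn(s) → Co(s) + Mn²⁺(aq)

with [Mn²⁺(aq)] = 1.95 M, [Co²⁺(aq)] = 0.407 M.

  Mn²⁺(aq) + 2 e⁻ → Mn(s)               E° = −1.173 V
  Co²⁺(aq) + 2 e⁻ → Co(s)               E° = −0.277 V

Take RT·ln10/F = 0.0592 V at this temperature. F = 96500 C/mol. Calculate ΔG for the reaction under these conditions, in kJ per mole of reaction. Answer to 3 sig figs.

The standard cell potential is −0.277 − (−1.173) = +0.896 V, with n = 2 electrons in the balanced equation.
Q = [Mn²⁺(aq)] / [Co²⁺(aq)] = 4.79, so log Q = 0.680 and E = +0.896 − (0.0592/2)(0.680) = +0.8759 V.
ΔG = −nFE = −(2)(96500)(+0.8759) J/mol = −169 kJ/mol.

−169 kJ/mol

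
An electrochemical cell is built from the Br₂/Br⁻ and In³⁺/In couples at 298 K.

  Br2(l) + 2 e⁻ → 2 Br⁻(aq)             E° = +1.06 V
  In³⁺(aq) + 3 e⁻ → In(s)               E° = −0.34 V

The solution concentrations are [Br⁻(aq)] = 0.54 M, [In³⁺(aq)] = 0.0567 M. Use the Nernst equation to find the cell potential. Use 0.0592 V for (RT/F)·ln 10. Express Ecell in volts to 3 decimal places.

+1.440 V

Since E°(Br₂/Br⁻) > E°(In³⁺/In), Br₂/Br⁻ serves as the cathode.
E°cell = E°cat − E°an = +1.06 − (−0.34) = +1.40 V; n = 6.
For the overall reaction 3 Br2(l) + 2 In(s) → 6 Br⁻(aq) + 2 In³⁺(aq), Q = [Br⁻(aq)]^6·[In³⁺(aq)]^2 = 7.97×10^−5, giving log Q = −4.098.
E = E° − (0.0592/n)·log Q = +1.40 − (0.0592/6)(−4.098) = +1.440 V.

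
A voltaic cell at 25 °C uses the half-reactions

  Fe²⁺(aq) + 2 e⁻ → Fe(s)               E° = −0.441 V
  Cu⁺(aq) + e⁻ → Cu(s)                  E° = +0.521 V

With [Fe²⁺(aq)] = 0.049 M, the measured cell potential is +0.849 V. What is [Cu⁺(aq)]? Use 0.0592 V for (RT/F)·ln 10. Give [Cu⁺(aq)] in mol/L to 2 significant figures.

Cu⁺/Cu is the cathode (higher E°); E°cell = +0.521 − (−0.441) = +0.962 V with n = 2.
From the Nernst equation, log Q = n(E° − E)/0.0592 = 2·(+0.962 − (+0.849))/0.0592 = 3.818.
The balanced reaction is 2 Cu⁺(aq) + Fe(s) → 2 Cu(s) + Fe²⁺(aq), so Q = [Fe²⁺(aq)] / [Cu⁺(aq)]^2.
Isolating [Cu⁺(aq)] in Q = 10^{3.818} yields log [Cu⁺(aq)] = −2.564, i.e. 0.0027 M.

0.0027 M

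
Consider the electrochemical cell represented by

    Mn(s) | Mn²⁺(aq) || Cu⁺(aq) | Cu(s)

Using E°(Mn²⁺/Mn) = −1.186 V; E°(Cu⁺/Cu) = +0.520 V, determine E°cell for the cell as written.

+1.706 V

By convention the left-hand electrode in cell notation is the anode (oxidation) and the right-hand electrode is the cathode (reduction).
E°cell = E°(right) − E°(left) = +0.520 − (−1.186) = +1.706 V.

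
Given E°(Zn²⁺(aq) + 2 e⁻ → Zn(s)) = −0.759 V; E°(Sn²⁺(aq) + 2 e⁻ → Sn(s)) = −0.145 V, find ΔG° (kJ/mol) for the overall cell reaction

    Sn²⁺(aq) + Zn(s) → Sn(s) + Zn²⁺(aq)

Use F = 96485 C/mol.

In the reaction as written Sn²⁺(aq) is reduced, so the Sn²⁺/Sn couple is the cathode and Zn²⁺/Zn is the anode.
E°cell = −0.145 − (−0.759) = +0.614 V; balancing electrons gives n = 2.
ΔG° = −nFE°cell = −(2)(96485)(+0.614) J/mol = −118 kJ/mol.

−118 kJ/mol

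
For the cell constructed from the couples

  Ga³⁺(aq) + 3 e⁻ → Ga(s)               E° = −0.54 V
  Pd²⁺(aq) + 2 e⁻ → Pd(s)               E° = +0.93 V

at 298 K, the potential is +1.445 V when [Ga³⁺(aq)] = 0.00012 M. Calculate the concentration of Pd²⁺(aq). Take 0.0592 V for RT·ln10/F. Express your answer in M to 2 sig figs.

Pd²⁺/Pd is the cathode (higher E°); E°cell = +0.93 − (−0.54) = +1.47 V with n = 6.
Rearranging E = E° − (0.0592/n)·log Q gives log Q = 6(+1.47 − (+1.445))/0.0592 = 2.534.
Balancing electrons gives 3 Pd²⁺(aq) + 2 Ga(s) → 3 Pd(s) + 2 Ga³⁺(aq); thus Q = [Ga³⁺(aq)]^2 / [Pd²⁺(aq)]^3.
Substituting the known concentrations and solving, log [Pd²⁺(aq)] = −3.459 and [Pd²⁺(aq)] = 0.00035 M.

0.00035 M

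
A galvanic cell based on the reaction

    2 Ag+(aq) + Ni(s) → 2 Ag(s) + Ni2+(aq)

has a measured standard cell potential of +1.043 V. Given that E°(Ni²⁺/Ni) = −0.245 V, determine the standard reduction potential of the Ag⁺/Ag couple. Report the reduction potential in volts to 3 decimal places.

+0.798 V

In the reaction as written the Ag⁺/Ag couple is reduced (cathode) and Ni²⁺/Ni is oxidized (anode), so E°cell = E°(Ag⁺/Ag) − E°(Ni²⁺/Ni).
E°(Ag⁺/Ag) = E°cell + E°(anode) = +1.043 + (−0.245) = +0.798 V.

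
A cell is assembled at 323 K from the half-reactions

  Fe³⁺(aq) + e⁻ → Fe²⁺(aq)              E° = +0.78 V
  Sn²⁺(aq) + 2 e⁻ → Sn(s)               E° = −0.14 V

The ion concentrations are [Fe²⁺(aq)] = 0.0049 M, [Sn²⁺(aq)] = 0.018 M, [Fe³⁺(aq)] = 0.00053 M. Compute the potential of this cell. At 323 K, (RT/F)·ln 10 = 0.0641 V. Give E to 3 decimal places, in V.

Since E°(Fe³⁺/Fe²⁺) > E°(Sn²⁺/Sn), Fe³⁺/Fe²⁺ serves as the cathode.
The standard potential is +0.78 − (−0.14) = +0.92 V and the balanced reaction transfers n = 2 electrons.
The balanced reaction is 2 Fe³⁺(aq) + Sn(s) → 2 Fe²⁺(aq) + Sn²⁺(aq), so Q = ([Fe²⁺(aq)]^2·[Sn²⁺(aq)]) / [Fe³⁺(aq)]^2 = 1.54 and log Q = 0.187.
By the Nernst equation, E = +0.92 − (0.0641/2)·(0.187) = +0.914 V.

+0.914 V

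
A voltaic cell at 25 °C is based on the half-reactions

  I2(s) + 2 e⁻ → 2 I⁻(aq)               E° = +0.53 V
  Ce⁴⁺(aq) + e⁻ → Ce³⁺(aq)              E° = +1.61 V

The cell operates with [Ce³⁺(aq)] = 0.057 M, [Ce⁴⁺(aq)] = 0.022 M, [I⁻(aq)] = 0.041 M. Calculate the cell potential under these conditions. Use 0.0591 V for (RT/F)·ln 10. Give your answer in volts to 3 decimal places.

+0.974 V

Since E°(Ce⁴⁺/Ce³⁺) > E°(I₂/I⁻), Ce⁴⁺/Ce³⁺ serves as the cathode.
E°cell = E°cat − E°an = +1.61 − (+0.53) = +1.08 V; n = 2.
Balancing gives 2 Ce⁴⁺(aq) + 2 I⁻(aq) → 2 Ce³⁺(aq) + I2(s); hence Q = [Ce³⁺(aq)]^2 / ([Ce⁴⁺(aq)]^2·[I⁻(aq)]^2) = 3.99×10^3 (log Q = 3.601).
Applying E = E° − (RT ln10/nF)·log Q gives +1.08 − (0.0591/2)(3.601) = +0.974 V.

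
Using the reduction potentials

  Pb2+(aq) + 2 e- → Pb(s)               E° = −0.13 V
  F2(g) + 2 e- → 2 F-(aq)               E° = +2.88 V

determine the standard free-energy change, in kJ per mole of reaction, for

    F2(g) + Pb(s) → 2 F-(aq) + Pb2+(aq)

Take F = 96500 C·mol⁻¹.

In the reaction as written F2(g) is reduced, so the F₂/F⁻ couple is the cathode and Pb²⁺/Pb is the anode.
E°cell = +2.88 − (−0.13) = +3.01 V; balancing electrons gives n = 2.
ΔG° = −nFE°cell = −(2)(96500)(+3.01) J/mol = −581 kJ/mol.

−581 kJ/mol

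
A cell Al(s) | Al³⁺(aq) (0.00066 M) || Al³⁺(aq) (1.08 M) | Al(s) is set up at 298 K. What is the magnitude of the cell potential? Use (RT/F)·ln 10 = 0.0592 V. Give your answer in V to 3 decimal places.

0.063 V

For a concentration cell E°cell = 0, since both electrodes use the same couple.
The compartment with the higher Al³⁺(aq) concentration (1.08 M) acts as the cathode; ions are reduced there and produced at the dilute (0.00066 M) anode.
With n = 3, Ecell = −(0.0592/3)·log([dilute]/[conc]) = −(0.0592/3)·log(0.00066/1.08) = +0.063 V.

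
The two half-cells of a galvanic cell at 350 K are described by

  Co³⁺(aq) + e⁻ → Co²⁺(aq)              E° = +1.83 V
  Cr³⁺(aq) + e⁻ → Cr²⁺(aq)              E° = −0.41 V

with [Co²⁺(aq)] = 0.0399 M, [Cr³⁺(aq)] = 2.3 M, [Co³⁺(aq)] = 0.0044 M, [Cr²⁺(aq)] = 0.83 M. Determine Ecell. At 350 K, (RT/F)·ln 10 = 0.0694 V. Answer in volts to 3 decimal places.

+2.143 V

The Co³⁺/Co²⁺ couple has the more positive E°, so it is the cathode; Cr³⁺/Cr²⁺ is the anode.
E°cell = +1.83 − (−0.41) = +2.24 V, with n = 1 electron transferred.
For the overall reaction Co³⁺(aq) + Cr²⁺(aq) → Co²⁺(aq) + Cr³⁺(aq), Q = ([Co²⁺(aq)]·[Cr³⁺(aq)]) / ([Co³⁺(aq)]·[Cr²⁺(aq)]) = 25.1, giving log Q = 1.400.
Applying E = E° − (RT ln10/nF)·log Q gives +2.24 − (0.0694/1)(1.400) = +2.143 V.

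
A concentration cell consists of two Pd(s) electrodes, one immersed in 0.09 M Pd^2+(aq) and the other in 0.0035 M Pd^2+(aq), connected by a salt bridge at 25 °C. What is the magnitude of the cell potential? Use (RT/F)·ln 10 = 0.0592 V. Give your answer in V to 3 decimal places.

0.042 V

For a concentration cell E°cell = 0, since both electrodes use the same couple.
The compartment with the higher Pd^2+(aq) concentration (0.09 M) acts as the cathode; ions are reduced there and produced at the dilute (0.0035 M) anode.
With n = 2, Ecell = −(0.0592/2)·log([dilute]/[conc]) = −(0.0592/2)·log(0.0035/0.09) = +0.042 V.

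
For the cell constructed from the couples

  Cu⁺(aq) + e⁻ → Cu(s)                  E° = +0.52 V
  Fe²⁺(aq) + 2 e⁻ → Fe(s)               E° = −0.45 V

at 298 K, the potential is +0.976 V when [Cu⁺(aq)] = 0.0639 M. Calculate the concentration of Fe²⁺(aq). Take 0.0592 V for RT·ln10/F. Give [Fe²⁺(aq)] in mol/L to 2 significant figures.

The Cu⁺/Cu couple has the larger reduction potential, so it is the cathode: E°cell = +0.52 − (−0.45) = +0.97 V and n = 2.
From the Nernst equation, log Q = n(E° − E)/0.0592 = 2·(+0.97 − (+0.976))/0.0592 = −0.203.
For 2 Cu⁺(aq) + Fe(s) → 2 Cu(s) + Fe²⁺(aq), the reaction quotient is Q = [Fe²⁺(aq)] / [Cu⁺(aq)]^2.
Substituting the known concentrations and solving, log [Fe²⁺(aq)] = −2.592 and [Fe²⁺(aq)] = 0.0026 M.

0.0026 M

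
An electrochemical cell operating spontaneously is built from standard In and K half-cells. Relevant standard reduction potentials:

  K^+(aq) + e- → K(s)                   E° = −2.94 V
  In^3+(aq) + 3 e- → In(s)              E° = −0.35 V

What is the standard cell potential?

Of the two couples in this cell, the one with the more positive reduction potential is reduced at the cathode: here that is In³⁺/In (−0.35 V); K⁺/K (−2.94 V) is the anode.
E°cell = E°(cathode) − E°(anode) = −0.35 − (−2.94) = +2.59 V.

+2.59 V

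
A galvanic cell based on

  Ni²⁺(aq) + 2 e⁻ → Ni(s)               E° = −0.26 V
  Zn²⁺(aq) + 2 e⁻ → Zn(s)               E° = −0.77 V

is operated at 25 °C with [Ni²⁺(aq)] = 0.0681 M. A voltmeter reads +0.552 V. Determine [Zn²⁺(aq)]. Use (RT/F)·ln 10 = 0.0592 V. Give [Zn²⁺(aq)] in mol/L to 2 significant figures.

The Ni²⁺/Ni couple has the larger reduction potential, so it is the cathode: E°cell = −0.26 − (−0.77) = +0.51 V and n = 2.
Rearranging E = E° − (0.0592/n)·log Q gives log Q = 2(+0.51 − (+0.552))/0.0592 = −1.419.
Balancing electrons gives Ni²⁺(aq) + Zn(s) → Ni(s) + Zn²⁺(aq); thus Q = [Zn²⁺(aq)] / [Ni²⁺(aq)].
Substituting the known concentrations and solving, log [Zn²⁺(aq)] = −2.586 and [Zn²⁺(aq)] = 0.0026 M.

0.0026 M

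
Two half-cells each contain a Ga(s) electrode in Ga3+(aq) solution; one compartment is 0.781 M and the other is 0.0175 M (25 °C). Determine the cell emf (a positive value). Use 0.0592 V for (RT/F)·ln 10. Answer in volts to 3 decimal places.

0.033 V

For a concentration cell E°cell = 0, since both electrodes use the same couple.
The compartment with the higher Ga3+(aq) concentration (0.781 M) acts as the cathode; ions are reduced there and produced at the dilute (0.0175 M) anode.
With n = 3, Ecell = −(0.0592/3)·log([dilute]/[conc]) = −(0.0592/3)·log(0.0175/0.781) = +0.033 V.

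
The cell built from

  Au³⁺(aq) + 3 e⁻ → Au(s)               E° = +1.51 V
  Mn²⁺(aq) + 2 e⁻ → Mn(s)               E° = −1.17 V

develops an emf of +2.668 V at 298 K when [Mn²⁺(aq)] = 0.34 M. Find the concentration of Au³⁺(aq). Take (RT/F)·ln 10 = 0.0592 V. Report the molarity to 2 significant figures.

The Au³⁺/Au couple has the larger reduction potential, so it is the cathode: E°cell = +1.51 − (−1.17) = +2.68 V and n = 6.
Since E = E° − (0.0592/n)·log Q, log Q = n(E° − E)/0.0592 = 1.216.
For 2 Au³⁺(aq) + 3 Mn(s) → 2 Au(s) + 3 Mn²⁺(aq), the reaction quotient is Q = [Mn²⁺(aq)]^3 / [Au³⁺(aq)]^2.
Substituting the known concentrations and solving, log [Au³⁺(aq)] = −1.311 and [Au³⁺(aq)] = 0.049 M.

0.049 M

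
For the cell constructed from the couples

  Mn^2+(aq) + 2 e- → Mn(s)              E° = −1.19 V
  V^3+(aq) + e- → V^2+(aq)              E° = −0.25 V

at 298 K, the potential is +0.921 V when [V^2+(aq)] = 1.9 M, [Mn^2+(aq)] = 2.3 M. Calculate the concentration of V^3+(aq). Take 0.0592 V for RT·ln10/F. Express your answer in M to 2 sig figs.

The V³⁺/V²⁺ couple has the larger reduction potential, so it is the cathode: E°cell = −0.25 − (−1.19) = +0.94 V and n = 2.
Since E = E° − (0.0592/n)·log Q, log Q = n(E° − E)/0.0592 = 0.642.
The balanced reaction is 2 V^3+(aq) + Mn(s) → 2 V^2+(aq) + Mn^2+(aq), so Q = ([V^2+(aq)]^2·[Mn^2+(aq)]) / [V^3+(aq)]^2.
Isolating [V^3+(aq)] in Q = 10^{0.642} yields log [V^3+(aq)] = 0.139, i.e. 1.4 M.

1.4 M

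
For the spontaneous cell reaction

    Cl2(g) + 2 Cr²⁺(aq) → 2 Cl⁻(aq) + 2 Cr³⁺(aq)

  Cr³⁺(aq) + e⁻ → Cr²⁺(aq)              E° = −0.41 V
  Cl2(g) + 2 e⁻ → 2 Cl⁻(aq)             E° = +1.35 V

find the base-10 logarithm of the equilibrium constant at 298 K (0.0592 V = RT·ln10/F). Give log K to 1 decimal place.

log K = 59.5

The Cl₂/Cl⁻ couple is reduced (cathode); E°cell = +1.35 − (−0.41) = +1.76 V with n = 2.
At equilibrium E = 0, so log K = nE°cell / 0.0592 = (2)(+1.76) / 0.0592 = 59.5.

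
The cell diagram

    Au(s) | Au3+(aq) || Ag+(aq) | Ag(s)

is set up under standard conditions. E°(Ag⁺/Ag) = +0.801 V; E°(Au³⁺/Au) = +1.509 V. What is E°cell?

By convention the left-hand electrode in cell notation is the anode (oxidation) and the right-hand electrode is the cathode (reduction).
E°cell = E°(right) − E°(left) = +0.801 − (+1.509) = −0.708 V.
The negative sign shows that, as written, the cell would require an external voltage to drive the reaction.

−0.708 V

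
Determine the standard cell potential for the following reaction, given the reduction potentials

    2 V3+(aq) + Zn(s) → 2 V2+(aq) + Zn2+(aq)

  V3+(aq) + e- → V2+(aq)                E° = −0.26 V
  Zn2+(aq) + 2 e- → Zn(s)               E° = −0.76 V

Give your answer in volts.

+0.50 V

In the reaction as written, V3+(aq) is reduced (cathode) and Zn2+(aq) is produced by oxidation at the anode.
E°cell = E°(cathode) − E°(anode) = −0.26 − (−0.76) = +0.50 V.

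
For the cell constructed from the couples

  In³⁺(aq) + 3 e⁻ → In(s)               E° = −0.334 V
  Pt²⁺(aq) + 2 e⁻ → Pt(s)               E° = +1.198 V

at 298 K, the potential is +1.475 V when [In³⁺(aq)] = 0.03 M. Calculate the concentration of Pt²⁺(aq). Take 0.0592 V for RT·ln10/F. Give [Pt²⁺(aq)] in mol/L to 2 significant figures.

0.0011 M

With Pt²⁺/Pt at the cathode and In³⁺/In at the anode, E°cell = +1.198 − (−0.334) = +1.532 V (n = 6).
Since E = E° − (0.0592/n)·log Q, log Q = n(E° − E)/0.0592 = 5.777.
Balancing electrons gives 3 Pt²⁺(aq) + 2 In(s) → 3 Pt(s) + 2 In³⁺(aq); thus Q = [In³⁺(aq)]^2 / [Pt²⁺(aq)]^3.
Substituting the known concentrations and solving, log [Pt²⁺(aq)] = −2.941 and [Pt²⁺(aq)] = 0.0011 M.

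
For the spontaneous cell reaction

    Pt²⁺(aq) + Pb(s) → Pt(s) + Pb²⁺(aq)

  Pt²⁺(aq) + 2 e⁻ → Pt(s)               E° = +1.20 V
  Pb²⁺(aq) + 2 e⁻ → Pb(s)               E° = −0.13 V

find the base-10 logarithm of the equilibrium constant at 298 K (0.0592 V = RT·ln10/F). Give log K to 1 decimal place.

The Pt²⁺/Pt couple is reduced (cathode); E°cell = +1.20 − (−0.13) = +1.33 V with n = 2.
At equilibrium E = 0, so log K = nE°cell / 0.0592 = (2)(+1.33) / 0.0592 = 44.9.

log K = 44.9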